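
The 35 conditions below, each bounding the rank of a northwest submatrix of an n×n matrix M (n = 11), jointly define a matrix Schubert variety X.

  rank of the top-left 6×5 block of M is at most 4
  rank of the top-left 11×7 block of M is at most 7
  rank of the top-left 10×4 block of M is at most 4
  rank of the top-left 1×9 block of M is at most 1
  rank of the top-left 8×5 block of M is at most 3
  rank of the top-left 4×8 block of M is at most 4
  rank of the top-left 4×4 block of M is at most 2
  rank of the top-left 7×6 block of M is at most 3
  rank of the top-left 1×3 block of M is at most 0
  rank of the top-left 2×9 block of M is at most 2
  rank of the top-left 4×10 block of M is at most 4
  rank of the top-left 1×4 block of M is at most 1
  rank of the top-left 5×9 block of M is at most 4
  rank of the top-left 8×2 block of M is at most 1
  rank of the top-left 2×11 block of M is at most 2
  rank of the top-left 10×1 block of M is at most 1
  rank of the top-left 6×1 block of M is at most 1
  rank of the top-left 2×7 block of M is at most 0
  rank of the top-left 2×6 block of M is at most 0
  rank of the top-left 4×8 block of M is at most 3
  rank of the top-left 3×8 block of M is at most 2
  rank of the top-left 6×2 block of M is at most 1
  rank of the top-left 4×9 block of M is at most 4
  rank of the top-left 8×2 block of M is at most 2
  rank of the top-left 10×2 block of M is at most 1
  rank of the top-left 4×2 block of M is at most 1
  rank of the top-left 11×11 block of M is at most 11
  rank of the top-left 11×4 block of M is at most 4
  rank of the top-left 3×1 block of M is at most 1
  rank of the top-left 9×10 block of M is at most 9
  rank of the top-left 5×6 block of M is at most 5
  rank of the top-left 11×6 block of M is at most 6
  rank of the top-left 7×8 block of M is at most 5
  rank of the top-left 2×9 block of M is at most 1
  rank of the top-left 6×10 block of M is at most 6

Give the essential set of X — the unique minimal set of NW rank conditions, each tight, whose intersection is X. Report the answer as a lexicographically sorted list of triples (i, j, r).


Propagating the 35 rank bounds to every northwest block:

  i=1: 0 | 0 | 0 | 0 | 0 | 0 | 0 | 1 | 1 | 1 | 1
  i=2: 0 | 0 | 0 | 0 | 0 | 0 | 0 | 1 | 1 | 2 | 2
  i=3: 1 | 1 | 1 | 1 | 1 | 1 | 1 | 2 | 2 | 3 | 3
  i=4: 1 | 1 | 2 | 2 | 2 | 2 | 2 | 3 | 3 | 4 | 4
  i=5: 1 | 1 | 2 | 3 | 3 | 3 | 3 | 4 | 4 | 5 | 5
  i=6: 1 | 1 | 2 | 3 | 3 | 3 | 4 | 5 | 5 | 6 | 6
  i=7: 1 | 1 | 2 | 3 | 3 | 3 | 4 | 5 | 6 | 7 | 7
  i=8: 1 | 1 | 2 | 3 | 3 | 4 | 5 | 6 | 7 | 8 | 8
  i=9: 1 | 1 | 2 | 3 | 4 | 5 | 6 | 7 | 8 | 9 | 9
  i=10: 1 | 1 | 2 | 3 | 4 | 5 | 6 | 7 | 8 | 9 | 10
  i=11: 1 | 2 | 3 | 4 | 5 | 6 | 7 | 8 | 9 | 10 | 11

so w = (8, 10, 1, 3, 4, 7, 9, 6, 5, 11, 2).

|D(w)|=27, |Ess(w)|=5:

[(2, 7, 0), (2, 9, 1), (7, 6, 3), (8, 5, 3), (10, 2, 1)]


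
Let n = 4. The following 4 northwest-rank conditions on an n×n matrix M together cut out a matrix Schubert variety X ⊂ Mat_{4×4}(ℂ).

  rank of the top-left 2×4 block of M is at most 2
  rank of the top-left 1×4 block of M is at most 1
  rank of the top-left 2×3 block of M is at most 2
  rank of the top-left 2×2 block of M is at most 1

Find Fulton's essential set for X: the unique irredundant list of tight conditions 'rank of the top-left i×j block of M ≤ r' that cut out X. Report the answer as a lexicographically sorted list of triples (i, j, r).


Computing R[i][j] = min implied NW-rank bound (n=4, 4 conditions):

  row 1: 1, 1, 1, 1
  row 2: 1, 1, 2, 2
  row 3: 1, 2, 3, 3
  row 4: 1, 2, 3, 4

giving w = (1, 3, 2, 4) via Δ²R.

Rothe diagram D(w) (1 cell), 1 SE-corner (essential condition):

[(2, 2, 1)]


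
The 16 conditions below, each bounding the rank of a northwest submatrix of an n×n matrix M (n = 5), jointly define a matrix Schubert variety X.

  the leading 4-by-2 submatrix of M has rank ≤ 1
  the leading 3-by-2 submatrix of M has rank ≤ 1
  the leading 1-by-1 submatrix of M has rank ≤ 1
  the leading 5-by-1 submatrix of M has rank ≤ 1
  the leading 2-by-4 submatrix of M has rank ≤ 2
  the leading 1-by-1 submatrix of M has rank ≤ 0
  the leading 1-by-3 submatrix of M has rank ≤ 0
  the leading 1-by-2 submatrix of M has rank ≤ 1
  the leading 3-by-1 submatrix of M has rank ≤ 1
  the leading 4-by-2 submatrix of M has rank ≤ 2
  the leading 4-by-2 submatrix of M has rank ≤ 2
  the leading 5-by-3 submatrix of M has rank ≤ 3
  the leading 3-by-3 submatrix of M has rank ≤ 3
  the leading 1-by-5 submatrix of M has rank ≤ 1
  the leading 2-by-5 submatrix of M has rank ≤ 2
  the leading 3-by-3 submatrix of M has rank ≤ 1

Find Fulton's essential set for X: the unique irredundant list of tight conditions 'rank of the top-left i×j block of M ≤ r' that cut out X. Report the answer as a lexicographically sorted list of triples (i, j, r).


Recovering R(i,j) via the rank-extension bound from the 16 conditions:

  i=1: 0, 0, 0, 1, 1
  i=2: 1, 1, 1, 2, 2
  i=3: 1, 1, 1, 2, 3
  i=4: 1, 1, 2, 3, 4
  i=5: 1, 2, 3, 4, 5

giving w = (4, 1, 5, 3, 2) via Δ²R.

Rothe diagram D(w) (6 cells), 3 SE-corners (essential conditions):

[(1, 3, 0), (3, 3, 1), (4, 2, 1)]


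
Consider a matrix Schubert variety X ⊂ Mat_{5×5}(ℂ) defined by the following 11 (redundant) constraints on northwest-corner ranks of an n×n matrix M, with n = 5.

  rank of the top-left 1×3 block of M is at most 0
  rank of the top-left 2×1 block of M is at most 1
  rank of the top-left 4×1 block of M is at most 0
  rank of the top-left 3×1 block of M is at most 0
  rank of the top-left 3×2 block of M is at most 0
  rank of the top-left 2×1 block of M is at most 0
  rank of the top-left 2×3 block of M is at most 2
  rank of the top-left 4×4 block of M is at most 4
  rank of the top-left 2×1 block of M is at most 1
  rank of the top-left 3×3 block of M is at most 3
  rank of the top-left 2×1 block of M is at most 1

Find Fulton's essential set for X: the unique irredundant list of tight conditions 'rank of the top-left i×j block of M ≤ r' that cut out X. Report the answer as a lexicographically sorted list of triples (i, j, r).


Recovering R(i,j) via the rank-extension bound from the 11 conditions:

  0, 0, 0, 1, 1
  0, 0, 1, 2, 2
  0, 0, 1, 2, 3
  0, 1, 2, 3, 4
  1, 2, 3, 4, 5

second differences of R give the permutation w = (4, 3, 5, 2, 1).

|D(w)|=8, |Ess(w)|=3:

[(1, 3, 0), (3, 2, 0), (4, 1, 0)]


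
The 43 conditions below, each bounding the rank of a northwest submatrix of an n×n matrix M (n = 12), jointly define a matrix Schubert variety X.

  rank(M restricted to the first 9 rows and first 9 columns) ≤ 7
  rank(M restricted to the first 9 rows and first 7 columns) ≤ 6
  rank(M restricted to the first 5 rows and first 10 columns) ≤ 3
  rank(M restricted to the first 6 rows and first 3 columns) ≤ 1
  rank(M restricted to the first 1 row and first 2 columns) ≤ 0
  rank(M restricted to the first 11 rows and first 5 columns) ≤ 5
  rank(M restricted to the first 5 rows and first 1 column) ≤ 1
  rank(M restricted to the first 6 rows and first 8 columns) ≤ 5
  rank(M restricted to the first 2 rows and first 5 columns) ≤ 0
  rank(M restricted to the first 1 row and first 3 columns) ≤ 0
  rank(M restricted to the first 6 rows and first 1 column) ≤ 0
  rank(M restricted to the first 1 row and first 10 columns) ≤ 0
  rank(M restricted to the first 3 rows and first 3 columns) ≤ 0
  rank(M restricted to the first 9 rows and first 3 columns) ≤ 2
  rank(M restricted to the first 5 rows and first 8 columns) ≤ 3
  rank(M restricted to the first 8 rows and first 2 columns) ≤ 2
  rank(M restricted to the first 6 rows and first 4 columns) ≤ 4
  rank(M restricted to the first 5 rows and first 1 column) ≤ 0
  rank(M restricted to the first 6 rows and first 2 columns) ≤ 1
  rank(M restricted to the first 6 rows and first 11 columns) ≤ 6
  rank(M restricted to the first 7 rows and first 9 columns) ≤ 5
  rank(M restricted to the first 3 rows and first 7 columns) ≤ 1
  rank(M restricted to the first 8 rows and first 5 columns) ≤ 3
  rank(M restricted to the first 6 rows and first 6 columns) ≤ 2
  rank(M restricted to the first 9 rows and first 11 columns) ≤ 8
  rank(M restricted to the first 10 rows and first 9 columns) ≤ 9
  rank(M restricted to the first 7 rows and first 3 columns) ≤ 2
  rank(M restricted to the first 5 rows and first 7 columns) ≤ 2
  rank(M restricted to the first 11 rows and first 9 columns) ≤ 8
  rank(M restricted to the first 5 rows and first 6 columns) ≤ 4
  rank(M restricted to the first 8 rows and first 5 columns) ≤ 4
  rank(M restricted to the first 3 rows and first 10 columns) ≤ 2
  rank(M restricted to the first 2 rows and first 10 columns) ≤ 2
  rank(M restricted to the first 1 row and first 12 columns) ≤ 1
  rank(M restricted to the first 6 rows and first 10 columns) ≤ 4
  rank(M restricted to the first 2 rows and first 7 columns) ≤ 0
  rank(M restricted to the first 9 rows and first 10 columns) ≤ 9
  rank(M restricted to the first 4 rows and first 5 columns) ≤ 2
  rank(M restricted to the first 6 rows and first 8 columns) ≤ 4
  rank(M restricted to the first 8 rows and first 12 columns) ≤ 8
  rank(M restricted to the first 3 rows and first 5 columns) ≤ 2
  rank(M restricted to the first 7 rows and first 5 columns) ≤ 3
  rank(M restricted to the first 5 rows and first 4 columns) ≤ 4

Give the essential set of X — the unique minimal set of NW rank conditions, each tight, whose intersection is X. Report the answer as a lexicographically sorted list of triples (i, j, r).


Rank table r_w(12×12) implied by the 43 constraints:

  0, 0, 0, 0, 0, 0, 0, 0, 0, 0, 1, 1
  0, 0, 0, 0, 0, 0, 0, 1, 1, 1, 2, 2
  0, 0, 0, 1, 1, 1, 1, 2, 2, 2, 3, 3
  0, 1, 1, 2, 2, 2, 2, 3, 3, 3, 4, 4
  0, 1, 1, 2, 2, 2, 2, 3, 3, 3, 4, 5
  0, 1, 1, 2, 2, 2, 3, 4, 4, 4, 5, 6
  1, 2, 2, 3, 3, 3, 4, 5, 5, 5, 6, 7
  1, 2, 2, 3, 3, 4, 5, 6, 6, 6, 7, 8
  1, 2, 2, 3, 4, 5, 6, 7, 7, 7, 8, 9
  1, 2, 3, 4, 5, 6, 7, 8, 8, 8, 9, 10
  1, 2, 3, 4, 5, 6, 7, 8, 8, 9, 10, 11
  1, 2, 3, 4, 5, 6, 7, 8, 9, 10, 11, 12

the unique w with this rank table is (11, 8, 4, 2, 12, 7, 1, 6, 5, 3, 10, 9).

Rothe diagram D(w) (36 cells), 11 SE-corners (essential conditions):

[(1, 10, 0), (2, 7, 0), (3, 3, 0), (5, 7, 2), (5, 10, 3), (6, 1, 0), (6, 3, 1), (6, 6, 2), (8, 5, 3), (9, 3, 2), (11, 9, 8)]


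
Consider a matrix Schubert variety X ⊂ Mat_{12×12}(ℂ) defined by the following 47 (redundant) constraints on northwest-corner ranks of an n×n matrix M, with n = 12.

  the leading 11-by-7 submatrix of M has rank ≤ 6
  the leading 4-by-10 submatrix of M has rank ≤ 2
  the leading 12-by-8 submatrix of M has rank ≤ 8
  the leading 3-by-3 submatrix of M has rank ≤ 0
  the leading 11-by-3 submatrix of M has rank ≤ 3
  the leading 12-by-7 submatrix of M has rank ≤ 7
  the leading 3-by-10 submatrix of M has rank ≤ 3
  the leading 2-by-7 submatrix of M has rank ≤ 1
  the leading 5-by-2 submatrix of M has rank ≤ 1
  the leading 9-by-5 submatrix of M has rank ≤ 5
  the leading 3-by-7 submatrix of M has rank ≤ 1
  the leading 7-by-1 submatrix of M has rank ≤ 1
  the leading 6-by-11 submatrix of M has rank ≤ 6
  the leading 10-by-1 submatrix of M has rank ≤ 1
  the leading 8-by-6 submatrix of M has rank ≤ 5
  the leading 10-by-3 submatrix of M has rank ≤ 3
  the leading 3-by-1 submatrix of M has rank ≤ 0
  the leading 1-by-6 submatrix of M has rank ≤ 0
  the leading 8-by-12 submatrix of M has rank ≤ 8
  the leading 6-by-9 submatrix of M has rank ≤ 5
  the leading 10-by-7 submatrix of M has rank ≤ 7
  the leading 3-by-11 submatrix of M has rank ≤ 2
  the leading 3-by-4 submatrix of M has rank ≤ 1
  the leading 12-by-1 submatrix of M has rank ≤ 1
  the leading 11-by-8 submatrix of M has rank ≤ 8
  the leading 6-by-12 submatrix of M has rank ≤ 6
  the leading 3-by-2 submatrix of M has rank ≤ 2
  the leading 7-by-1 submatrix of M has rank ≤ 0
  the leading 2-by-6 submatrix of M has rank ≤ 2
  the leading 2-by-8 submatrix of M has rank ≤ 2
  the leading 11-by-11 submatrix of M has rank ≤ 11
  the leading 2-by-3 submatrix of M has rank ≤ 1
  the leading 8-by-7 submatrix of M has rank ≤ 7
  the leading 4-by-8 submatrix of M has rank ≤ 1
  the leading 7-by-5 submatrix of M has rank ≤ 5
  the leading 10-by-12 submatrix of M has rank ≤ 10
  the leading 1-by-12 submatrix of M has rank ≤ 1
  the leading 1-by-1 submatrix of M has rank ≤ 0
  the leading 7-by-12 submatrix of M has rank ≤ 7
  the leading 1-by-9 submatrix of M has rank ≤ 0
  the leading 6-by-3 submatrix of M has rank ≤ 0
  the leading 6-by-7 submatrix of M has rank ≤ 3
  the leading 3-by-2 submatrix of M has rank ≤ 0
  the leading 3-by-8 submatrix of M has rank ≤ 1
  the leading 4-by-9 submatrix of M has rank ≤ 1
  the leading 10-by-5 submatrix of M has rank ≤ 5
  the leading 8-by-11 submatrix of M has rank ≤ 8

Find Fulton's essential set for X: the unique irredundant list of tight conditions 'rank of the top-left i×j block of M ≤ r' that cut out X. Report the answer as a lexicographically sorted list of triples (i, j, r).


Recovering R(i,j) via the rank-extension bound from the 47 conditions:

  0 0 0 0 0 0 0 0 0 1 1 1
  0 0 0 1 1 1 1 1 1 2 2 2
  0 0 0 1 1 1 1 1 1 2 2 3
  0 0 0 1 1 1 1 1 1 2 3 4
  0 0 0 1 2 2 2 2 2 3 4 5
  0 0 0 1 2 3 3 3 3 4 5 6
  0 1 1 2 3 4 4 4 4 5 6 7
  1 2 2 3 4 5 5 5 5 6 7 8
  1 2 3 4 5 6 6 6 6 7 8 9
  1 2 3 4 5 6 6 7 7 8 9 10
  1 2 3 4 5 6 6 7 8 9 10 11
  1 2 3 4 5 6 7 8 9 10 11 12

reading off 1-entries of Δ²R: w = (10, 4, 12, 11, 5, 6, 2, 1, 3, 8, 9, 7).

6 SE-corners of the 38-cell Rothe diagram give Ess(w):

[(1, 9, 0), (3, 11, 2), (4, 9, 1), (6, 3, 0), (7, 1, 0), (11, 7, 6)]


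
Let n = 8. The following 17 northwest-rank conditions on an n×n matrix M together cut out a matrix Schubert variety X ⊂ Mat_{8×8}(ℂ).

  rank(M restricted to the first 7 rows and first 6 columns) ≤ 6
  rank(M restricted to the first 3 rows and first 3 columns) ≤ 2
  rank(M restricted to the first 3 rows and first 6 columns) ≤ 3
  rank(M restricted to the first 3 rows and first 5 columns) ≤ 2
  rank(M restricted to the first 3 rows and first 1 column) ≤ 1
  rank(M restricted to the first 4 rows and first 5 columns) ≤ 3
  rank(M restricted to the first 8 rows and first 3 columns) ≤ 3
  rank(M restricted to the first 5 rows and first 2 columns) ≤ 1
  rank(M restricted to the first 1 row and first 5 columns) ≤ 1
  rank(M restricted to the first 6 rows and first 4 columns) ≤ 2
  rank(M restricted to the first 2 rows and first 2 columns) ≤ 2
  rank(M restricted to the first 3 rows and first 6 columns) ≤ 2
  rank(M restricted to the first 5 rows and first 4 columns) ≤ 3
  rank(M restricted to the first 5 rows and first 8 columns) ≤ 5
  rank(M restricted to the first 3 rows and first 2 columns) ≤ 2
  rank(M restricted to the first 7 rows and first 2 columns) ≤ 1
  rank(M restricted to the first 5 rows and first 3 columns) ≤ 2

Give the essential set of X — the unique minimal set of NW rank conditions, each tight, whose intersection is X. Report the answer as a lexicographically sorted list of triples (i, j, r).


Rank table r_w(8×8) implied by the 17 constraints:

  R[1]: 1 | 1 | 1 | 1 | 1 | 1 | 1 | 1
  R[2]: 1 | 1 | 2 | 2 | 2 | 2 | 2 | 2
  R[3]: 1 | 1 | 2 | 2 | 2 | 2 | 3 | 3
  R[4]: 1 | 1 | 2 | 2 | 3 | 3 | 4 | 4
  R[5]: 1 | 1 | 2 | 2 | 3 | 4 | 5 | 5
  R[6]: 1 | 1 | 2 | 2 | 3 | 4 | 5 | 6
  R[7]: 1 | 1 | 2 | 3 | 4 | 5 | 6 | 7
  R[8]: 1 | 2 | 3 | 4 | 5 | 6 | 7 | 8

so w = (1, 3, 7, 5, 6, 8, 4, 2).

Fulton essential set (3 of the 12 Rothe cells):

[(3, 6, 2), (6, 4, 2), (7, 2, 1)]


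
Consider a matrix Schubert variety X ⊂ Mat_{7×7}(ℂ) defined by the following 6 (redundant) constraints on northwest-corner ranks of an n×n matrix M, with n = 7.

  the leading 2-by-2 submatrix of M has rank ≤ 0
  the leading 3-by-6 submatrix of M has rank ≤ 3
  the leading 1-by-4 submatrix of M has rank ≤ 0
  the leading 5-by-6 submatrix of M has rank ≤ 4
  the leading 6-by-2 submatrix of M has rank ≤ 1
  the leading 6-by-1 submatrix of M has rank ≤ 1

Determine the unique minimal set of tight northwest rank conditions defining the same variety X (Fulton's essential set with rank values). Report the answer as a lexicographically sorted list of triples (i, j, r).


Propagating the 6 rank bounds to every northwest block:

  0 | 0 | 0 | 0 | 1 | 1 | 1
  0 | 0 | 1 | 1 | 2 | 2 | 2
  1 | 1 | 2 | 2 | 3 | 3 | 3
  1 | 1 | 2 | 3 | 4 | 4 | 4
  1 | 1 | 2 | 3 | 4 | 4 | 5
  1 | 1 | 2 | 3 | 4 | 5 | 6
  1 | 2 | 3 | 4 | 5 | 6 | 7

giving w = (5, 3, 1, 4, 7, 6, 2) via Δ²R.

Fulton essential set (4 of the 10 Rothe cells):

[(1, 4, 0), (2, 2, 0), (5, 6, 4), (6, 2, 1)]


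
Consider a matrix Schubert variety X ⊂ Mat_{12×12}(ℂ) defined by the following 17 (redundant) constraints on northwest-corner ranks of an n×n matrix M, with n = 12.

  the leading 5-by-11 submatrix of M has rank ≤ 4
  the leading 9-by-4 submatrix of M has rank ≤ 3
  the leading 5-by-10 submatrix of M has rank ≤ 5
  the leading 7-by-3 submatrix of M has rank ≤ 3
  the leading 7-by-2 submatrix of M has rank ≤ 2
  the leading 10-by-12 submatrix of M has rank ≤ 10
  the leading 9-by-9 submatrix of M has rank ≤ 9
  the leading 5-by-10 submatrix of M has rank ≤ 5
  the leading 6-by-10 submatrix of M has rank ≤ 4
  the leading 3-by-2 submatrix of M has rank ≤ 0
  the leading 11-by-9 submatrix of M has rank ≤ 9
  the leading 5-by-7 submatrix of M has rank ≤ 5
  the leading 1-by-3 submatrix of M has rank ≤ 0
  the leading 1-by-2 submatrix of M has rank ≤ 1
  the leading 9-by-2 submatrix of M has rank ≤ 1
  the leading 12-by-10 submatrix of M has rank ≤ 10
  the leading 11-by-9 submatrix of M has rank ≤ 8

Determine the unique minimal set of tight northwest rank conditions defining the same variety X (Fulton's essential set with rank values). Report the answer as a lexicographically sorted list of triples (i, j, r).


Computing R[i][j] = min implied NW-rank bound (n=12, 17 conditions):

  R[1]: 0  0  0  1  1  1  1  1  1  1  1  1
  R[2]: 0  0  1  2  2  2  2  2  2  2  2  2
  R[3]: 0  0  1  2  3  3  3  3  3  3  3  3
  R[4]: 1  1  2  3  4  4  4  4  4  4  4  4
  R[5]: 1  1  2  3  4  4  4  4  4  4  4  5
  R[6]: 1  1  2  3  4  4  4  4  4  4  5  6
  R[7]: 1  1  2  3  4  5  5  5  5  5  6  7
  R[8]: 1  1  2  3  4  5  6  6  6  6  7  8
  R[9]: 1  1  2  3  4  5  6  7  7  7  8  9
  R[10]: 1  2  3  4  5  6  7  8  8  8  9  10
  R[11]: 1  2  3  4  5  6  7  8  8  9  10  11
  R[12]: 1  2  3  4  5  6  7  8  9  10  11  12

reading off 1-entries of Δ²R: w = (4, 3, 5, 1, 12, 11, 6, 7, 8, 2, 10, 9).

D(w) has 24 cells with 6 SE-corners; essential set:

[(1, 3, 0), (3, 2, 0), (5, 11, 4), (6, 10, 4), (9, 2, 1), (11, 9, 8)]


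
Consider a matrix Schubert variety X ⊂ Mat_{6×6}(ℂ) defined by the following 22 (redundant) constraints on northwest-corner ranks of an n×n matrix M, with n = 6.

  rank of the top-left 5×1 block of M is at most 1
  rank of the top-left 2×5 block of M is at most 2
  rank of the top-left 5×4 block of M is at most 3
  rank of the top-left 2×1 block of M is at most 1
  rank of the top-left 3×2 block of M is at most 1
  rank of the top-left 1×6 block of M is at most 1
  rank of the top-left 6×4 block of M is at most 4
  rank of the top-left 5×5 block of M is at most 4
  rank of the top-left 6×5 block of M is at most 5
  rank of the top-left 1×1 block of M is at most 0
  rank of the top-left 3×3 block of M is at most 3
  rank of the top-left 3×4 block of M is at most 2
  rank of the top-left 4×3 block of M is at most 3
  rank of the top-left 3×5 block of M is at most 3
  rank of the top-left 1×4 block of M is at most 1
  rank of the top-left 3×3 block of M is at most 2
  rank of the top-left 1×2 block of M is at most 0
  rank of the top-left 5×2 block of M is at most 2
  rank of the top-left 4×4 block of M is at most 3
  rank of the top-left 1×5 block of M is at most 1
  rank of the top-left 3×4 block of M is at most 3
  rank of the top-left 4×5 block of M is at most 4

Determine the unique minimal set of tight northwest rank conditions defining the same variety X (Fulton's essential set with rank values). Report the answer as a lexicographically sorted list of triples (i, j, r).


Reconstructing r_w from the 22 given conditions:

  0, 0, 1, 1, 1, 1
  1, 1, 2, 2, 2, 2
  1, 1, 2, 2, 3, 3
  1, 2, 3, 3, 4, 4
  1, 2, 3, 3, 4, 5
  1, 2, 3, 4, 5, 6

so w = (3, 1, 5, 2, 6, 4).

4 SE-corners of the 5-cell Rothe diagram give Ess(w):

[(1, 2, 0), (3, 2, 1), (3, 4, 2), (5, 4, 3)]


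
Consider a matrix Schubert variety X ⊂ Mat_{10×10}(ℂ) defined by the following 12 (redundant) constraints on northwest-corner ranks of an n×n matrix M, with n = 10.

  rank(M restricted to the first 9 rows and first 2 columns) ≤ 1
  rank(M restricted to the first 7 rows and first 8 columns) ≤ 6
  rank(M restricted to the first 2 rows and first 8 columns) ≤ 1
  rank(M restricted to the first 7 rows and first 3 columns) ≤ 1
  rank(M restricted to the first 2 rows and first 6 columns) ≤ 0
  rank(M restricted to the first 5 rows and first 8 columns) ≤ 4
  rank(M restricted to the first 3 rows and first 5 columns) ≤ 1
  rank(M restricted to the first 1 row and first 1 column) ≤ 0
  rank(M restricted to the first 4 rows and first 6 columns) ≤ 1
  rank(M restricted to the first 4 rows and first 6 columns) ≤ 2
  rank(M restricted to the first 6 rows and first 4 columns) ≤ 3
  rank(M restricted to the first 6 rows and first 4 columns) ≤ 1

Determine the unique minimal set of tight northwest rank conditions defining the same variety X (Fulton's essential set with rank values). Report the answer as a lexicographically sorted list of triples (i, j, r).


Propagating the 12 rank bounds to every northwest block:

  i=1: 0, 0, 0, 0, 0, 0, 1, 1, 1, 1
  i=2: 0, 0, 0, 0, 0, 0, 1, 1, 2, 2
  i=3: 1, 1, 1, 1, 1, 1, 2, 2, 3, 3
  i=4: 1, 1, 1, 1, 1, 1, 2, 3, 4, 4
  i=5: 1, 1, 1, 1, 2, 2, 3, 4, 5, 5
  i=6: 1, 1, 1, 1, 2, 3, 4, 5, 6, 6
  i=7: 1, 1, 1, 2, 3, 4, 5, 6, 7, 7
  i=8: 1, 1, 2, 3, 4, 5, 6, 7, 8, 8
  i=9: 1, 1, 2, 3, 4, 5, 6, 7, 8, 9
  i=10: 1, 2, 3, 4, 5, 6, 7, 8, 9, 10

giving w = (7, 9, 1, 8, 5, 6, 4, 3, 10, 2) via Δ²R.

Fulton essential set (6 of the 28 Rothe cells):

[(2, 6, 0), (2, 8, 1), (4, 6, 1), (6, 4, 1), (7, 3, 1), (9, 2, 1)]


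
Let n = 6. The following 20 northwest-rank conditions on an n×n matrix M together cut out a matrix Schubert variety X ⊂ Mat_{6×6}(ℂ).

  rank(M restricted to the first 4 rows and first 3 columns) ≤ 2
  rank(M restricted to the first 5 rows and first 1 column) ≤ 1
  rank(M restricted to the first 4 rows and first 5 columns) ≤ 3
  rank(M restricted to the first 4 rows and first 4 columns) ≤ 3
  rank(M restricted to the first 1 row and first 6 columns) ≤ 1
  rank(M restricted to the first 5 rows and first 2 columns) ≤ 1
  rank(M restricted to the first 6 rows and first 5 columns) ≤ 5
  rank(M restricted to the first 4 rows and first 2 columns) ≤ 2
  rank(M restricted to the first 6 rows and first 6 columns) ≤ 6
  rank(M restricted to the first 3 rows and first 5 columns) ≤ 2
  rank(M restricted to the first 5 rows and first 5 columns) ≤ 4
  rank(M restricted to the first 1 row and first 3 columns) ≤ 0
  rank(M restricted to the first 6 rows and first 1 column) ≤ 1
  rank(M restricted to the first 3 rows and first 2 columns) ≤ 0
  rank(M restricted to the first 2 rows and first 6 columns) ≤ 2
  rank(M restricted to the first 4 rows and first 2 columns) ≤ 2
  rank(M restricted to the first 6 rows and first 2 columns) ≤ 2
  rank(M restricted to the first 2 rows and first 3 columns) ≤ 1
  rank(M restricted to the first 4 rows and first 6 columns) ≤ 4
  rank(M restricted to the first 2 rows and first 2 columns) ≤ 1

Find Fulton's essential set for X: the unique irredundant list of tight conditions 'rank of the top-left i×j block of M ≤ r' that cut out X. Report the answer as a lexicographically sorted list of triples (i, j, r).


Rank table r_w(6×6) implied by the 20 constraints:

  0, 0, 0, 1, 1, 1
  0, 0, 1, 2, 2, 2
  0, 0, 1, 2, 2, 3
  1, 1, 2, 3, 3, 4
  1, 1, 2, 3, 4, 5
  1, 2, 3, 4, 5, 6

hence w(1..6) = (4, 3, 6, 1, 5, 2).

D(w) has 9 cells with 4 SE-corners; essential set:

[(1, 3, 0), (3, 2, 0), (3, 5, 2), (5, 2, 1)]


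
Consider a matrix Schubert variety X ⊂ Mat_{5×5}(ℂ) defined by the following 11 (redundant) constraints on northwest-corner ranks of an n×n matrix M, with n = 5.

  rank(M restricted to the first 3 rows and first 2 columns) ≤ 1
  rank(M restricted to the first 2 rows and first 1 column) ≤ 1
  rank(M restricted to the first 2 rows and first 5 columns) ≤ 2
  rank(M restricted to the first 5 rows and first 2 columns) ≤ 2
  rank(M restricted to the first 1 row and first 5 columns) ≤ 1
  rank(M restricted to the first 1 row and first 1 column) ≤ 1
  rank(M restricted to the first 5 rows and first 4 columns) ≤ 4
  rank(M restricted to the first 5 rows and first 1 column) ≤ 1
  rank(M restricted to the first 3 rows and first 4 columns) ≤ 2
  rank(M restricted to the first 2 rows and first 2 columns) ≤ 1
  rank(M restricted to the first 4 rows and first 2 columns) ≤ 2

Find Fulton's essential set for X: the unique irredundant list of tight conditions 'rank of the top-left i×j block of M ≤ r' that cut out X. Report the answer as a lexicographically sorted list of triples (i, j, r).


Recovering R(i,j) via the rank-extension bound from the 11 conditions:

  1, 1, 1, 1, 1
  1, 1, 2, 2, 2
  1, 1, 2, 2, 3
  1, 2, 3, 3, 4
  1, 2, 3, 4, 5

giving w = (1, 3, 5, 2, 4) via Δ²R.

2 SE-corners of the 3-cell Rothe diagram give Ess(w):

[(3, 2, 1), (3, 4, 2)]


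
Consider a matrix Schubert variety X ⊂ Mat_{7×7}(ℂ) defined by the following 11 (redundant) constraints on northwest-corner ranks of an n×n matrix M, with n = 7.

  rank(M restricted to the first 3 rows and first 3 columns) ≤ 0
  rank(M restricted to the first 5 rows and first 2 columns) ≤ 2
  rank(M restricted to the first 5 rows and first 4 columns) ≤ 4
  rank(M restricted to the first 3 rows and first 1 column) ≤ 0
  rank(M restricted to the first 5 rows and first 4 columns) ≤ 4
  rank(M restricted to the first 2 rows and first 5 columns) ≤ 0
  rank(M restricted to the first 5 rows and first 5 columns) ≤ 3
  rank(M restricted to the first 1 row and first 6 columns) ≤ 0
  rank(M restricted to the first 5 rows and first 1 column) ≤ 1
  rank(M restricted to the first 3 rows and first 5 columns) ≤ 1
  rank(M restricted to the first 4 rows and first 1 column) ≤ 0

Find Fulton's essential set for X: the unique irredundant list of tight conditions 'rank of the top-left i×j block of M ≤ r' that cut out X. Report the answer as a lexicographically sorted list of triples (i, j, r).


Propagating the 11 rank bounds to every northwest block:

  i=1: 0  0  0  0  0  0  1
  i=2: 0  0  0  0  0  1  2
  i=3: 0  0  0  1  1  2  3
  i=4: 0  1  1  2  2  3  4
  i=5: 1  2  2  3  3  4  5
  i=6: 1  2  3  4  4  5  6
  i=7: 1  2  3  4  5  6  7

reading off 1-entries of Δ²R: w = (7, 6, 4, 2, 1, 3, 5).

Fulton essential set (4 of the 15 Rothe cells):

[(1, 6, 0), (2, 5, 0), (3, 3, 0), (4, 1, 0)]


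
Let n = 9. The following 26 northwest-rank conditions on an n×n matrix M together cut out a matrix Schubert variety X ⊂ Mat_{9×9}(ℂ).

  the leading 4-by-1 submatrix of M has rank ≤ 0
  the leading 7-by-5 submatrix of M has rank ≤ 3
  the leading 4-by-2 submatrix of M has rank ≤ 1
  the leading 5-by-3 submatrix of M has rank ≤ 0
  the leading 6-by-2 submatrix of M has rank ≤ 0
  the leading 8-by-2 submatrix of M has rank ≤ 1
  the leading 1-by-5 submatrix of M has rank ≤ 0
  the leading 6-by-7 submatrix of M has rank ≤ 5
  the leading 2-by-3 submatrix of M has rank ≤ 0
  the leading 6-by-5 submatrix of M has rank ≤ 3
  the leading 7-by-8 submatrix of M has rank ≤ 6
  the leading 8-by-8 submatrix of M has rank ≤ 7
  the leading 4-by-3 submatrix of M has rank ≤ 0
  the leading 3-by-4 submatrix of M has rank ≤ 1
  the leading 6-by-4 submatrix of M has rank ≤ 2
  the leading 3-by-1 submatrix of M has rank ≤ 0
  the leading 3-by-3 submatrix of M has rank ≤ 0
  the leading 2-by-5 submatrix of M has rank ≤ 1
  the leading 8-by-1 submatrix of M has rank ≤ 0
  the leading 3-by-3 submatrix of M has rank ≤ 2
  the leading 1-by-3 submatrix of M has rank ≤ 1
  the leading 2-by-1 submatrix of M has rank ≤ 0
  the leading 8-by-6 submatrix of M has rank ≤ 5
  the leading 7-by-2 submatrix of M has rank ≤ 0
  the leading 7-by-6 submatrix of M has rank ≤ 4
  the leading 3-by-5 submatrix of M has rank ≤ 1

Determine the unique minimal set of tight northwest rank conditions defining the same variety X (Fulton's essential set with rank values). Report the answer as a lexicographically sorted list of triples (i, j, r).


Propagating the 26 rank bounds to every northwest block:

  row 1: 0 0 0 0 0 1 1 1 1
  row 2: 0 0 0 1 1 2 2 2 2
  row 3: 0 0 0 1 1 2 3 3 3
  row 4: 0 0 0 1 2 3 4 4 4
  row 5: 0 0 0 1 2 3 4 5 5
  row 6: 0 0 1 2 3 4 5 6 6
  row 7: 0 0 1 2 3 4 5 6 7
  row 8: 0 1 2 3 4 5 6 7 8
  row 9: 1 2 3 4 5 6 7 8 9

hence w(1..9) = (6, 4, 7, 5, 8, 3, 9, 2, 1).

Rothe diagram D(w) (23 cells), 5 SE-corners (essential conditions):

[(1, 5, 0), (3, 5, 1), (5, 3, 0), (7, 2, 0), (8, 1, 0)]


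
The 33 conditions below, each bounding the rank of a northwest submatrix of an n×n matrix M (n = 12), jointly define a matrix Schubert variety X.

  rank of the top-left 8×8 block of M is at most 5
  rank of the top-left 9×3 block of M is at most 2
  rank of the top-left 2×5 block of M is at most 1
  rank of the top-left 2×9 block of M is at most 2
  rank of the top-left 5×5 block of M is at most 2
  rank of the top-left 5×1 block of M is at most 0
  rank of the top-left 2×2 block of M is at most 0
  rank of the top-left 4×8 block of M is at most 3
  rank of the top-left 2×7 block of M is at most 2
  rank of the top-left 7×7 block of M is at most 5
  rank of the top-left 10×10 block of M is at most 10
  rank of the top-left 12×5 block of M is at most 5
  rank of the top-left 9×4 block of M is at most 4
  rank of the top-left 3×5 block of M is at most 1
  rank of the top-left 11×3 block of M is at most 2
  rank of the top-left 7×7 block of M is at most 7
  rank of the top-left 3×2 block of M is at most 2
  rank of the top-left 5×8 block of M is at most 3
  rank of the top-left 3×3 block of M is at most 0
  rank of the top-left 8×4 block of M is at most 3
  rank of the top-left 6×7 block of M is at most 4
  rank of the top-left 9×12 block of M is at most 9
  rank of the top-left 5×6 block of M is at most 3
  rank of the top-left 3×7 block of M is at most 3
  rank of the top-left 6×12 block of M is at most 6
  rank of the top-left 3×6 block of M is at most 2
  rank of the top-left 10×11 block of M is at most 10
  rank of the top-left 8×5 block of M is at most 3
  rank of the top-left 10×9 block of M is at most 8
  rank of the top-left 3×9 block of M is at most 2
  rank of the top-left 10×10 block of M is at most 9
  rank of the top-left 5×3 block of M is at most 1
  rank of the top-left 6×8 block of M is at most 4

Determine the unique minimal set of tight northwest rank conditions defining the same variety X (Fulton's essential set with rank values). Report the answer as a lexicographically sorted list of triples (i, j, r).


The tightest implied rank at each (i,j), from the 33 conditions:

  0  0  0  1  1  1  1  1  1  1  1  1
  0  0  0  1  1  2  2  2  2  2  2  2
  0  0  0  1  1  2  2  2  2  3  3  3
  0  1  1  2  2  3  3  3  3  4  4  4
  0  1  1  2  2  3  3  3  4  5  5  5
  1  2  2  3  3  4  4  4  5  6  6  6
  1  2  2  3  3  4  5  5  6  7  7  7
  1  2  2  3  3  4  5  5  6  7  8  8
  1  2  2  3  4  5  6  6  7  8  9  9
  1  2  2  3  4  5  6  7  8  9  10  10
  1  2  2  3  4  5  6  7  8  9  10  11
  1  2  3  4  5  6  7  8  9  10  11  12

second differences of R give the permutation w = (4, 6, 10, 2, 9, 1, 7, 11, 5, 8, 12, 3).

Fulton essential set (10 of the 28 Rothe cells):

[(3, 3, 0), (3, 5, 1), (3, 9, 2), (5, 1, 0), (5, 3, 1), (5, 5, 2), (5, 8, 3), (8, 5, 3), (8, 8, 5), (11, 3, 2)]


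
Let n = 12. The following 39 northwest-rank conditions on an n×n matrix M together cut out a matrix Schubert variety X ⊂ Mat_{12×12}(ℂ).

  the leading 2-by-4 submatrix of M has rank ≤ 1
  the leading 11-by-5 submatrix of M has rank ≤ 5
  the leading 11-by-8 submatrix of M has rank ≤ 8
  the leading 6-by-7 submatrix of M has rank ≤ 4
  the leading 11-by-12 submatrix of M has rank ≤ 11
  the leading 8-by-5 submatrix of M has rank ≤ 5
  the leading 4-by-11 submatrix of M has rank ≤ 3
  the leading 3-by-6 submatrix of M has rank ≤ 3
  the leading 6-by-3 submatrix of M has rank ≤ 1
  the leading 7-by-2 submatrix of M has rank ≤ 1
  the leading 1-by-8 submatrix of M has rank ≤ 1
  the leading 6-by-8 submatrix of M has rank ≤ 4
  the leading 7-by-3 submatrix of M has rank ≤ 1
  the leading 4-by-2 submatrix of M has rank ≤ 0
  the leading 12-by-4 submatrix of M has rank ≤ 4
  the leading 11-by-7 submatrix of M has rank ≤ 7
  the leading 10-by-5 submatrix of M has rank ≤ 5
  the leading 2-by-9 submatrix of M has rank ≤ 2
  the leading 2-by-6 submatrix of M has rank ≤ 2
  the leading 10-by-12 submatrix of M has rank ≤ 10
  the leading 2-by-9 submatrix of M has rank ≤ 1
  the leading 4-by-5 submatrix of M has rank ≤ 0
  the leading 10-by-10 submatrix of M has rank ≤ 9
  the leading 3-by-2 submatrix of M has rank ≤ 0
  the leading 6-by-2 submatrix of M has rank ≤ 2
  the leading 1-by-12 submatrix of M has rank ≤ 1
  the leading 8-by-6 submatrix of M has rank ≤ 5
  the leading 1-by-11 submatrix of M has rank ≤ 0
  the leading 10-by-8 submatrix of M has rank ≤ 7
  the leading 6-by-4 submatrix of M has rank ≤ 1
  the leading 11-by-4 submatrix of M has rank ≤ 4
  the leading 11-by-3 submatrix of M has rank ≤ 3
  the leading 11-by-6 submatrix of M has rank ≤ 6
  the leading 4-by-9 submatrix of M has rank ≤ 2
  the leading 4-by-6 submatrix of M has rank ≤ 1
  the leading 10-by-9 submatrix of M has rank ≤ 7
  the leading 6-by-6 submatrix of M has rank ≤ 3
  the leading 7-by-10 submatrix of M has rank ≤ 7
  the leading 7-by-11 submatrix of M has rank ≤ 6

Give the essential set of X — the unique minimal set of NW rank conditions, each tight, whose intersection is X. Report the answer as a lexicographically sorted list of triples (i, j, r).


Computing R[i][j] = min implied NW-rank bound (n=12, 39 conditions):

  row 1: 0 | 0 | 0 | 0 | 0 | 0 | 0 | 0 | 0 | 0 | 0 | 1
  row 2: 0 | 0 | 0 | 0 | 0 | 1 | 1 | 1 | 1 | 1 | 1 | 2
  row 3: 0 | 0 | 0 | 0 | 0 | 1 | 2 | 2 | 2 | 2 | 2 | 3
  row 4: 0 | 0 | 0 | 0 | 0 | 1 | 2 | 2 | 2 | 3 | 3 | 4
  row 5: 1 | 1 | 1 | 1 | 1 | 2 | 3 | 3 | 3 | 4 | 4 | 5
  row 6: 1 | 1 | 1 | 1 | 2 | 3 | 4 | 4 | 4 | 5 | 5 | 6
  row 7: 1 | 1 | 1 | 2 | 3 | 4 | 5 | 5 | 5 | 6 | 6 | 7
  row 8: 1 | 2 | 2 | 3 | 4 | 5 | 6 | 6 | 6 | 7 | 7 | 8
  row 9: 1 | 2 | 3 | 4 | 5 | 6 | 7 | 7 | 7 | 8 | 8 | 9
  row 10: 1 | 2 | 3 | 4 | 5 | 6 | 7 | 7 | 7 | 8 | 9 | 10
  row 11: 1 | 2 | 3 | 4 | 5 | 6 | 7 | 8 | 8 | 9 | 10 | 11
  row 12: 1 | 2 | 3 | 4 | 5 | 6 | 7 | 8 | 9 | 10 | 11 | 12

giving w = (12, 6, 7, 10, 1, 5, 4, 2, 3, 11, 8, 9) via Δ²R.

6 SE-corners of the 35-cell Rothe diagram give Ess(w):

[(1, 11, 0), (4, 5, 0), (4, 9, 2), (6, 4, 1), (7, 3, 1), (10, 9, 7)]


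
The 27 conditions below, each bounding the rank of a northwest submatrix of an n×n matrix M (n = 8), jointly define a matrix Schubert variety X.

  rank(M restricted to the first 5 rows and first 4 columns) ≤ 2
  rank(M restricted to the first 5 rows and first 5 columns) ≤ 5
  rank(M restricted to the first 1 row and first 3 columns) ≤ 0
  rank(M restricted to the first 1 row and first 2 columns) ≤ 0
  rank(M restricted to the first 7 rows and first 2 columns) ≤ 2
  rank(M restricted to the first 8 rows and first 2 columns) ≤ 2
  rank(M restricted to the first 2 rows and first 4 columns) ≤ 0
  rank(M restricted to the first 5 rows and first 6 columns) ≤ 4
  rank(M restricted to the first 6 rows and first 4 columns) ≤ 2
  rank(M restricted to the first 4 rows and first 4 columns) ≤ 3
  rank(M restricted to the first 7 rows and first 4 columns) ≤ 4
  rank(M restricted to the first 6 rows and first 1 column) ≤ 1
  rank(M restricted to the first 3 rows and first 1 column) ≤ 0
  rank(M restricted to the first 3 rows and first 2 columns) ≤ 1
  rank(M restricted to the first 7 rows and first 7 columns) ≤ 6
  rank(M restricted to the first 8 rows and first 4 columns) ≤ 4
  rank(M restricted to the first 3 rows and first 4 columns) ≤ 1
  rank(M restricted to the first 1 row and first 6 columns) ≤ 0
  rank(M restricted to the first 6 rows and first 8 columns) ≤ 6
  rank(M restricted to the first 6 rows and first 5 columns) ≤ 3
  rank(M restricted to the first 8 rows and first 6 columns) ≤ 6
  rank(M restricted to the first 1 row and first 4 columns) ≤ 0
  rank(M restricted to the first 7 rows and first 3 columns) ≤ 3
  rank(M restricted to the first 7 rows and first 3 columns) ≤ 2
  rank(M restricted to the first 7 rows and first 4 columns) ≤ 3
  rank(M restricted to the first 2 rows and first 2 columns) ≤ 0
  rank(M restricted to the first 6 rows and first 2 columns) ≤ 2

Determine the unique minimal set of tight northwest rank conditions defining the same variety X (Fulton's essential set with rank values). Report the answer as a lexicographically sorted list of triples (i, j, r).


Computing R[i][j] = min implied NW-rank bound (n=8, 27 conditions):

  0, 0, 0, 0, 0, 0, 1, 1
  0, 0, 0, 0, 1, 1, 2, 2
  0, 1, 1, 1, 2, 2, 3, 3
  1, 2, 2, 2, 3, 3, 4, 4
  1, 2, 2, 2, 3, 4, 5, 5
  1, 2, 2, 2, 3, 4, 5, 6
  1, 2, 2, 3, 4, 5, 6, 7
  1, 2, 3, 4, 5, 6, 7, 8

reading off 1-entries of Δ²R: w = (7, 5, 2, 1, 6, 8, 4, 3).

|D(w)|=16, |Ess(w)|=5:

[(1, 6, 0), (2, 4, 0), (3, 1, 0), (6, 4, 2), (7, 3, 2)]


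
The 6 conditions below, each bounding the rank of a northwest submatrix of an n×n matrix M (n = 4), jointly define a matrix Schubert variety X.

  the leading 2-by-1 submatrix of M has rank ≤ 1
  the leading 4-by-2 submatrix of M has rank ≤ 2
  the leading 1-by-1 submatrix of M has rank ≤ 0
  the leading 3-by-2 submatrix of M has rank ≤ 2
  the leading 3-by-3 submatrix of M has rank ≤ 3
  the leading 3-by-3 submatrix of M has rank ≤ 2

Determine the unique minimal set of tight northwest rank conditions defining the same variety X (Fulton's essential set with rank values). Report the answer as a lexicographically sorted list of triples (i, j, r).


Rank table r_w(4×4) implied by the 6 constraints:

  row 1: 0 1 1 1
  row 2: 1 2 2 2
  row 3: 1 2 2 3
  row 4: 1 2 3 4

giving w = (2, 1, 4, 3) via Δ²R.

ℓ(w)=2; the 2 essential cells (i,j,r):

[(1, 1, 0), (3, 3, 2)]


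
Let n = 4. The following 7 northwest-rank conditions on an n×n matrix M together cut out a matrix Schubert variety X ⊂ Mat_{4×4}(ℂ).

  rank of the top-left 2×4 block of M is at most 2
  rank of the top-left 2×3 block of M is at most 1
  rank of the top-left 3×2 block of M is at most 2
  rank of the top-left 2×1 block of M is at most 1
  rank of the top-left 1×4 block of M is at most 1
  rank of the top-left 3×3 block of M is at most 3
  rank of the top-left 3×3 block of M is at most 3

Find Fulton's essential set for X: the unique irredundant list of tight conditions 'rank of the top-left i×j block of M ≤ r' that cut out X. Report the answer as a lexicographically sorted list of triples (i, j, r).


Rank table r_w(4×4) implied by the 7 constraints:

  1  1  1  1
  1  1  1  2
  1  2  2  3
  1  2  3  4

giving w = (1, 4, 2, 3) via Δ²R.

D(w) has 2 cells with 1 SE-corner; essential set:

[(2, 3, 1)]


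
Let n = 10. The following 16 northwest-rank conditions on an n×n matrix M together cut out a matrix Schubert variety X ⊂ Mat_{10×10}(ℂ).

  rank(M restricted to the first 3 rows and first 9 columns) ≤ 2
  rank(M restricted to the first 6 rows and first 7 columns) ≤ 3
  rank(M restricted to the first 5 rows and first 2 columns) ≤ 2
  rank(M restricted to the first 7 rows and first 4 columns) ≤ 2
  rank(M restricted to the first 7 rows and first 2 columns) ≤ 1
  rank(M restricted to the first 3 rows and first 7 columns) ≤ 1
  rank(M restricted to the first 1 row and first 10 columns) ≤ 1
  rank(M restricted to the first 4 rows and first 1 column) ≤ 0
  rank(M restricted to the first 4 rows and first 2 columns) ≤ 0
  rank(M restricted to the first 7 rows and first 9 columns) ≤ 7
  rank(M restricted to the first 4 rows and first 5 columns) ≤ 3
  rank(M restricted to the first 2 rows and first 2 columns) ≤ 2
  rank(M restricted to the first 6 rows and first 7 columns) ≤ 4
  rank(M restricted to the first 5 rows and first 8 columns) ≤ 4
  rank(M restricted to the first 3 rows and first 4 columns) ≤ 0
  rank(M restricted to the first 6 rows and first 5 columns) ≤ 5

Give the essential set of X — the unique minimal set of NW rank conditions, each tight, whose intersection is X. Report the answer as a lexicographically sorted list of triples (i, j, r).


Recovering R(i,j) via the rank-extension bound from the 16 conditions:

  R[1]: 0, 0, 0, 0, 1, 1, 1, 1, 1, 1
  R[2]: 0, 0, 0, 0, 1, 1, 1, 2, 2, 2
  R[3]: 0, 0, 0, 0, 1, 1, 1, 2, 2, 3
  R[4]: 0, 0, 1, 1, 2, 2, 2, 3, 3, 4
  R[5]: 1, 1, 2, 2, 3, 3, 3, 4, 4, 5
  R[6]: 1, 1, 2, 2, 3, 3, 3, 4, 5, 6
  R[7]: 1, 1, 2, 2, 3, 4, 4, 5, 6, 7
  R[8]: 1, 2, 3, 3, 4, 5, 5, 6, 7, 8
  R[9]: 1, 2, 3, 4, 5, 6, 6, 7, 8, 9
  R[10]: 1, 2, 3, 4, 5, 6, 7, 8, 9, 10

so w = (5, 8, 10, 3, 1, 9, 6, 2, 4, 7).

D(w) has 25 cells with 7 SE-corners; essential set:

[(3, 4, 0), (3, 7, 1), (3, 9, 2), (4, 2, 0), (6, 7, 3), (7, 2, 1), (7, 4, 2)]
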